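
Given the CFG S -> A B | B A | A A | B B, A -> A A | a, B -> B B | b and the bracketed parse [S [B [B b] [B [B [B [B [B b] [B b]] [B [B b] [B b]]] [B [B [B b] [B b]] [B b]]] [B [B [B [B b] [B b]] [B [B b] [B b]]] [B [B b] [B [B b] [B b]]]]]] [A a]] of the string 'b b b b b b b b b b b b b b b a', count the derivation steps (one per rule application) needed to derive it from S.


Every bracketed nonterminal node [X ...] in the tree is produced by exactly one rule application.
Reading the tree off as a leftmost derivation:
  Step 1: S  =>  B A   (applied S -> B A)
  Step 2: B A  =>  B B A   (applied B -> B B)
  Step 3: B B A  =>  b B A   (applied B -> b)
  Step 4: b B A  =>  b B B A   (applied B -> B B)
  Step 5: b B B A  =>  b B B B A   (applied B -> B B)
  Step 6: b B B B A  =>  b B B B B A   (applied B -> B B)
  Step 7: b B B B B A  =>  b B B B B B A   (applied B -> B B)
  Step 8: b B B B B B A  =>  b b B B B B A   (applied B -> b)
  Step 9: b b B B B B A  =>  b b b B B B A   (applied B -> b)
  Step 10: b b b B B B A  =>  b b b B B B B A   (applied B -> B B)
  Step 11: b b b B B B B A  =>  b b b b B B B A   (applied B -> b)
  Step 12: b b b b B B B A  =>  b b b b b B B A   (applied B -> b)
  Step 13: b b b b b B B A  =>  b b b b b B B B A   (applied B -> B B)
  Step 14: b b b b b B B B A  =>  b b b b b B B B B A   (applied B -> B B)
  Step 15: b b b b b B B B B A  =>  b b b b b b B B B A   (applied B -> b)
  Step 16: b b b b b b B B B A  =>  b b b b b b b B B A   (applied B -> b)
  Step 17: b b b b b b b B B A  =>  b b b b b b b b B A   (applied B -> b)
  Step 18: b b b b b b b b B A  =>  b b b b b b b b B B A   (applied B -> B B)
  Step 19: b b b b b b b b B B A  =>  b b b b b b b b B B B A   (applied B -> B B)
  Step 20: b b b b b b b b B B B A  =>  b b b b b b b b B B B B A   (applied B -> B B)
  Step 21: b b b b b b b b B B B B A  =>  b b b b b b b b b B B B A   (applied B -> b)
  Step 22: b b b b b b b b b B B B A  =>  b b b b b b b b b b B B A   (applied B -> b)
  Step 23: b b b b b b b b b b B B A  =>  b b b b b b b b b b B B B A   (applied B -> B B)
  Step 24: b b b b b b b b b b B B B A  =>  b b b b b b b b b b b B B A   (applied B -> b)
  Step 25: b b b b b b b b b b b B B A  =>  b b b b b b b b b b b b B A   (applied B -> b)
  Step 26: b b b b b b b b b b b b B A  =>  b b b b b b b b b b b b B B A   (applied B -> B B)
  Step 27: b b b b b b b b b b b b B B A  =>  b b b b b b b b b b b b b B A   (applied B -> b)
  Step 28: b b b b b b b b b b b b b B A  =>  b b b b b b b b b b b b b B B A   (applied B -> B B)
  Step 29: b b b b b b b b b b b b b B B A  =>  b b b b b b b b b b b b b b B A   (applied B -> b)
  Step 30: b b b b b b b b b b b b b b B A  =>  b b b b b b b b b b b b b b b A   (applied B -> b)
  Step 31: b b b b b b b b b b b b b b b A  =>  b b b b b b b b b b b b b b b a   (applied A -> a)
Final yield: b b b b b b b b b b b b b b b a
Total rewrite steps: 31

31


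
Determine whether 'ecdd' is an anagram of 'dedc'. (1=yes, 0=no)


Sort characters of 'ecdd': 'cdde'
Sort characters of 'dedc': 'cdde'
Sorted forms match -> they ARE anagrams
Result: 1

1


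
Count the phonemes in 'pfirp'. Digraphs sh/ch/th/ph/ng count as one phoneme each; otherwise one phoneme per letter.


Parsing 'pfirp' greedily, digraphs first:
  'p' -> consonant phoneme (phonemes so far: 1)
  'f' -> consonant phoneme (phonemes so far: 2)
  'i' -> vowel phoneme (phonemes so far: 3)
  'r' -> consonant phoneme (phonemes so far: 4)
  'p' -> consonant phoneme (phonemes so far: 5)
Total phonemes: 5

5


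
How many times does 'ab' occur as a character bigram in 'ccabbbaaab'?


Scanning 'ccabbbaaab' for bigram 'ab':
  Position 0: 'cc' -> no
  Position 1: 'ca' -> no
  Position 2: 'ab' -> MATCH
  Position 3: 'bb' -> no
  Position 4: 'bb' -> no
  Position 5: 'ba' -> no
  Position 6: 'aa' -> no
  Position 7: 'aa' -> no
  Position 8: 'ab' -> MATCH
Total matches: 2

2


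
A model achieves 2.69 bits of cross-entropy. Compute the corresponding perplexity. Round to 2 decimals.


Perplexity formula: PP = 2^H
H = 2.69
PP = 2^2.69
Decompose: 2^2.69 = 2^2 * 2^0.69
2^2 = 4, 2^0.69 ~ 1.6132835
PP ~ 4 * 1.6132835 = 6.4531340
Rounded to 2 decimals: 6.45

6.45


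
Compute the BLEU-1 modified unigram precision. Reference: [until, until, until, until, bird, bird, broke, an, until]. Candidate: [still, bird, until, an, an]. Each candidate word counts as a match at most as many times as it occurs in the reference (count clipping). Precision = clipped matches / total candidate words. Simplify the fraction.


Reference word counts: {'an': 1, 'bird': 2, 'broke': 1, 'until': 5}
Checking each candidate word (with clipping):
  'still' -> not in reference -> no match (matches: 0)
  'bird' -> in reference (ref count 2, used 1/2) -> match (matches: 1)
  'until' -> in reference (ref count 5, used 1/5) -> match (matches: 2)
  'an' -> in reference (ref count 1, used 1/1) -> match (matches: 3)
  'an' -> ref count 1 already used up (1/1) -> clipped, no match (matches: 3)
Clipped matches: 3, Candidate length: 5
Precision = 3/5

3/5


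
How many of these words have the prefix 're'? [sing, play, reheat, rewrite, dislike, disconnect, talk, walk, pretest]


Checking each word for prefix 're':
  'sing' -> no (count: 0)
  'play' -> no (count: 0)
  'reheat' -> YES, starts with 're' (count: 1)
  'rewrite' -> YES, starts with 're' (count: 2)
  'dislike' -> no (count: 2)
  'disconnect' -> no (count: 2)
  'talk' -> no (count: 2)
  'walk' -> no (count: 2)
  'pretest' -> no (count: 2)
Total with prefix 're': 2

2


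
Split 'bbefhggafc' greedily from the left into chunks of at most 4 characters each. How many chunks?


'bbefhggafc' has 10 characters.
Chunking with max size 4:
  Chunk 1: 'bbef' (positions 0-3)
  Chunk 2: 'hgga' (positions 4-7)
  Chunk 3: 'fc' (positions 8-9)
Total chunks: ceil(10 / 4) = 3

3


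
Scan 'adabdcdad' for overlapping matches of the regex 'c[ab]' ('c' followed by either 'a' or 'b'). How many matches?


Pattern: c[ab] means 'c' followed by either 'a' or 'b'.
Scanning 'adabdcdad' position-by-position:
  Pos 0: window 'ad' -> no
  Pos 1: window 'da' -> no
  Pos 2: window 'ab' -> no
  Pos 3: window 'bd' -> no
  Pos 4: window 'dc' -> no
  Pos 5: window 'cd' -> no
  Pos 6: window 'da' -> no
  Pos 7: window 'ad' -> no
  Pos 8: window 'd' -> no
Total matches: 0

0


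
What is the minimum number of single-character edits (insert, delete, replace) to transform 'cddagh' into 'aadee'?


Building DP table for s1='cddagh' (len 6) and s2='aadee' (len 5):
       a  a  d  e  e
    0  1  2  3  4  5
  c 1  1  2  3  4  5
  d 2  2  2  2  3  4
  d 3  3  3  2  3  4
  a 4  3  3  3  3  4
  g 5  4  4  4  4  4
  h 6  5  5  5  5  5
Edit distance = dp[6][5] = 5

5


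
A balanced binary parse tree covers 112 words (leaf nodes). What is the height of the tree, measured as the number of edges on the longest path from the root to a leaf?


In a balanced binary tree with n leaves the deepest leaf is ceil(log2(n)) edges below the root.
log2(112) = 6.8074
ceil(6.8074) = 7
height (edges) = 7

7


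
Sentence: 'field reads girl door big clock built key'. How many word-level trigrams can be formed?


Word trigrams from [8] words:
  Trigram 1: (field reads girl)
  Trigram 2: (reads girl door)
  Trigram 3: (girl door big)
  Trigram 4: (door big clock)
  Trigram 5: (big clock built)
  Trigram 6: (clock built key)
Total word trigrams: 8 - 2 = 6

6


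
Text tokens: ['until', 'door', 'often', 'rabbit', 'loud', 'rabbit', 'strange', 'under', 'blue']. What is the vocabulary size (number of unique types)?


Listing all tokens and tracking unique types:
  Token 1: 'until' -> NEW (unique so far: 1)
  Token 2: 'door' -> NEW (unique so far: 2)
  Token 3: 'often' -> NEW (unique so far: 3)
  Token 4: 'rabbit' -> NEW (unique so far: 4)
  Token 5: 'loud' -> NEW (unique so far: 5)
  Token 6: 'rabbit' -> duplicate (unique so far: 5)
  Token 7: 'strange' -> NEW (unique so far: 6)
  Token 8: 'under' -> NEW (unique so far: 7)
  Token 9: 'blue' -> NEW (unique so far: 8)
Unique types: ('blue', 'door', 'loud', 'often', 'rabbit', 'strange', 'under', 'until')
Vocabulary size: 8

8


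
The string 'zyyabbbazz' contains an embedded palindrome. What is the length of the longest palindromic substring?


Scanning 'zyyabbbazz' for palindromic substrings.
Substring at positions 3-7: 'abbba'.
Check: reverse('abbba') = 'abbba' -> palindrome confirmed.
Neighbouring characters ('y' / 'z') break symmetry, so it cannot extend further.
No longer palindromic substring exists; longest length = 5

5


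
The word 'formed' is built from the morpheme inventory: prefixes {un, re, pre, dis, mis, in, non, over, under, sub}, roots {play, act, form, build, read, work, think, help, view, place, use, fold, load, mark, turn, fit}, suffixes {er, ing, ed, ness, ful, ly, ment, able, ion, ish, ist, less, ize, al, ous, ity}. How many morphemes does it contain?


Segmenting 'formed' against the inventory:
  'form' -> root (morpheme 1)
  'ed' -> suffix (morpheme 2)
Total morphemes: 2

2


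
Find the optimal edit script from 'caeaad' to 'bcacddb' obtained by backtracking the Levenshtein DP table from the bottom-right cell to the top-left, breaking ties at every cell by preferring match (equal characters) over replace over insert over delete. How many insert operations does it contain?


Edit distance = 5. Backtracking from cell (6, 7) with preference match > replace > insert > delete,
then listing the resulting alignment 'caeaad' -> 'bcacddb' left to right:
  Step 1: insert 'b' [insertion #1]
  Step 2: keep 'c'
  Step 3: keep 'a'
  Step 4: replace e->c
  Step 5: replace a->d
  Step 6: replace a->d
  Step 7: replace d->b
Total insertions: 1

1


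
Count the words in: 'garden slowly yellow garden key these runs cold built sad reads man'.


Counting words by splitting on spaces:
  Word 1: 'garden'
  Word 2: 'slowly'
  Word 3: 'yellow'
  Word 4: 'garden'
  Word 5: 'key'
  Word 6: 'these'
  Word 7: 'runs'
  Word 8: 'cold'
  Word 9: 'built'
  Word 10: 'sad'
  Word 11: 'reads'
  Word 12: 'man'
Total words: 12

12


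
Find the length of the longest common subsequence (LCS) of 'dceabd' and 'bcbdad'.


DP table for LCS of 'dceabd' and 'bcbdad':
       b  c  b  d  a  d
    0  0  0  0  0  0  0
  d 0  0  0  0  1  1  1
  c 0  0  1  1  1  1  1
  e 0  0  1  1  1  1  1
  a 0  0  1  1  1  2  2
  b 0  1  1  2  2  2  2
  d 0  1  1  2  3  3  3
LCS: 'dad'
LCS length = 3

3


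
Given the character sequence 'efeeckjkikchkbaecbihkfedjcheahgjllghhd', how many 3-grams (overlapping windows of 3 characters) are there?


String 'efeeckjkikchkbaecbihkfedjcheahgjllghhd' has length L = 38.
Number of overlapping n-grams = L - n + 1
Substituting: 38 - 3 + 1 = 36

36


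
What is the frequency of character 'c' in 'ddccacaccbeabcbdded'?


Scanning 'ddccacaccbeabcbdded' for 'c':
  Position 2: 'c' -> MATCH (count: 1)
  Position 3: 'c' -> MATCH (count: 2)
  Position 5: 'c' -> MATCH (count: 3)
  Position 7: 'c' -> MATCH (count: 4)
  Position 8: 'c' -> MATCH (count: 5)
  Position 13: 'c' -> MATCH (count: 6)
Total occurrences of 'c': 6

6


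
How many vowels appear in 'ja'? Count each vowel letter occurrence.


Scanning each character of 'ja':
  Position 1: 'j' -> consonant (running count: 0)
  Position 2: 'a' -> vowel (running count: 1)
Total vowels: 1

1


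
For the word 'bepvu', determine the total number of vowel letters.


Scanning each character of 'bepvu':
  Position 1: 'b' -> consonant (running count: 0)
  Position 2: 'e' -> vowel (running count: 1)
  Position 3: 'p' -> consonant (running count: 1)
  Position 4: 'v' -> consonant (running count: 1)
  Position 5: 'u' -> vowel (running count: 2)
Total vowels: 2

2


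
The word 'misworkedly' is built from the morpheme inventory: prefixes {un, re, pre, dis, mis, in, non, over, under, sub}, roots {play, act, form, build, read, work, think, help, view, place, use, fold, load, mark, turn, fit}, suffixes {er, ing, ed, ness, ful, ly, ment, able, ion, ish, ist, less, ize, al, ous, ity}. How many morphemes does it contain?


Segmenting 'misworkedly' against the inventory:
  'mis' -> prefix (morpheme 1)
  'work' -> root (morpheme 2)
  'ed' -> suffix (morpheme 3)
  'ly' -> suffix (morpheme 4)
Total morphemes: 4

4


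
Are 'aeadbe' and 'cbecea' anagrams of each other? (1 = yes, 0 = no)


Sort characters of 'aeadbe': 'aabdee'
Sort characters of 'cbecea': 'abccee'
Sorted forms differ -> they are NOT anagrams
Result: 0

0


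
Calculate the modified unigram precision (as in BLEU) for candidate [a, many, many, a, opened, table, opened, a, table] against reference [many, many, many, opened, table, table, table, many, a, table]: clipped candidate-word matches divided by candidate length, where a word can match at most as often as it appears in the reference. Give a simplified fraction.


Reference word counts: {'a': 1, 'many': 4, 'opened': 1, 'table': 4}
Checking each candidate word (with clipping):
  'a' -> in reference (ref count 1, used 1/1) -> match (matches: 1)
  'many' -> in reference (ref count 4, used 1/4) -> match (matches: 2)
  'many' -> in reference (ref count 4, used 2/4) -> match (matches: 3)
  'a' -> ref count 1 already used up (1/1) -> clipped, no match (matches: 3)
  'opened' -> in reference (ref count 1, used 1/1) -> match (matches: 4)
  'table' -> in reference (ref count 4, used 1/4) -> match (matches: 5)
  'opened' -> ref count 1 already used up (1/1) -> clipped, no match (matches: 5)
  'a' -> ref count 1 already used up (1/1) -> clipped, no match (matches: 5)
  'table' -> in reference (ref count 4, used 2/4) -> match (matches: 6)
Clipped matches: 6, Candidate length: 9
Precision = 6/9 = 2/3

2/3


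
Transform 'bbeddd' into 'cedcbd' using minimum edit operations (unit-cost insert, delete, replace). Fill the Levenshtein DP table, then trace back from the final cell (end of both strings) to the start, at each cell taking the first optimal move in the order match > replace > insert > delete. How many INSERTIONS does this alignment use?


Edit distance = 4. Backtracking from cell (6, 6) with preference match > replace > insert > delete,
then listing the resulting alignment 'bbeddd' -> 'cedcbd' left to right:
  Step 1: delete 'b'
  Step 2: replace b->c
  Step 3: keep 'e'
  Step 4: keep 'd'
  Step 5: insert 'c' [insertion #1]
  Step 6: replace d->b
  Step 7: keep 'd'
Total insertions: 1

1


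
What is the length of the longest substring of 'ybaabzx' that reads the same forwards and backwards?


Scanning 'ybaabzx' for palindromic substrings.
Substring at positions 1-4: 'baab'.
Check: reverse('baab') = 'baab' -> palindrome confirmed.
Neighbouring characters ('y' / 'z') break symmetry, so it cannot extend further.
No longer palindromic substring exists; longest length = 4

4


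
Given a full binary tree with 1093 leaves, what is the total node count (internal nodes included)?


Leaf nodes (terminals): 1093
Internal nodes = n - 1 = 1093 - 1 = 1092
Total = leaves + internal = 1093 + 1092 = 2185

2185


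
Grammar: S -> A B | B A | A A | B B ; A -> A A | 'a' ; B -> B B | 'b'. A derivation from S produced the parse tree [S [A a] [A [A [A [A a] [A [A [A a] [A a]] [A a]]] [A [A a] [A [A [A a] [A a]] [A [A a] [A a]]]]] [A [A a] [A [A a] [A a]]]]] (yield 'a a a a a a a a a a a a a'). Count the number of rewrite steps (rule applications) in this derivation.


Every bracketed nonterminal node [X ...] in the tree is produced by exactly one rule application.
Reading the tree off as a leftmost derivation:
  Step 1: S  =>  A A   (applied S -> A A)
  Step 2: A A  =>  a A   (applied A -> a)
  Step 3: a A  =>  a A A   (applied A -> A A)
  Step 4: a A A  =>  a A A A   (applied A -> A A)
  Step 5: a A A A  =>  a A A A A   (applied A -> A A)
  Step 6: a A A A A  =>  a a A A A   (applied A -> a)
  Step 7: a a A A A  =>  a a A A A A   (applied A -> A A)
  Step 8: a a A A A A  =>  a a A A A A A   (applied A -> A A)
  Step 9: a a A A A A A  =>  a a a A A A A   (applied A -> a)
  Step 10: a a a A A A A  =>  a a a a A A A   (applied A -> a)
  Step 11: a a a a A A A  =>  a a a a a A A   (applied A -> a)
  Step 12: a a a a a A A  =>  a a a a a A A A   (applied A -> A A)
  Step 13: a a a a a A A A  =>  a a a a a a A A   (applied A -> a)
  Step 14: a a a a a a A A  =>  a a a a a a A A A   (applied A -> A A)
  Step 15: a a a a a a A A A  =>  a a a a a a A A A A   (applied A -> A A)
  Step 16: a a a a a a A A A A  =>  a a a a a a a A A A   (applied A -> a)
  Step 17: a a a a a a a A A A  =>  a a a a a a a a A A   (applied A -> a)
  Step 18: a a a a a a a a A A  =>  a a a a a a a a A A A   (applied A -> A A)
  Step 19: a a a a a a a a A A A  =>  a a a a a a a a a A A   (applied A -> a)
  Step 20: a a a a a a a a a A A  =>  a a a a a a a a a a A   (applied A -> a)
  Step 21: a a a a a a a a a a A  =>  a a a a a a a a a a A A   (applied A -> A A)
  Step 22: a a a a a a a a a a A A  =>  a a a a a a a a a a a A   (applied A -> a)
  Step 23: a a a a a a a a a a a A  =>  a a a a a a a a a a a A A   (applied A -> A A)
  Step 24: a a a a a a a a a a a A A  =>  a a a a a a a a a a a a A   (applied A -> a)
  Step 25: a a a a a a a a a a a a A  =>  a a a a a a a a a a a a a   (applied A -> a)
Final yield: a a a a a a a a a a a a a
Total rewrite steps: 25

25


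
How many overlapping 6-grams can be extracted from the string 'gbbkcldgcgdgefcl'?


String 'gbbkcldgcgdgefcl' has length L = 16.
Number of overlapping n-grams = L - n + 1
Substituting: 16 - 6 + 1 = 11

11


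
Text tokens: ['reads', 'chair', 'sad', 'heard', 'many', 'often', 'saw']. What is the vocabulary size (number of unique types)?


Listing all tokens and tracking unique types:
  Token 1: 'reads' -> NEW (unique so far: 1)
  Token 2: 'chair' -> NEW (unique so far: 2)
  Token 3: 'sad' -> NEW (unique so far: 3)
  Token 4: 'heard' -> NEW (unique so far: 4)
  Token 5: 'many' -> NEW (unique so far: 5)
  Token 6: 'often' -> NEW (unique so far: 6)
  Token 7: 'saw' -> NEW (unique so far: 7)
Unique types: ('chair', 'heard', 'many', 'often', 'reads', 'sad', 'saw')
Vocabulary size: 7

7


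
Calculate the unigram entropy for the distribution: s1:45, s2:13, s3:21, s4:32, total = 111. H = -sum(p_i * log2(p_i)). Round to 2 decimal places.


Computing entropy H = -sum(p_i * log2(p_i)):
  s1: p = 45/111 = 0.4054, -p*log2(p) = 0.5281
  s2: p = 13/111 = 0.1171, -p*log2(p) = 0.3624
  s3: p = 21/111 = 0.1892, -p*log2(p) = 0.4545
  s4: p = 32/111 = 0.2883, -p*log2(p) = 0.5173
H = sum of terms = 1.8623
Rounded to 2 decimals: 1.86

1.86


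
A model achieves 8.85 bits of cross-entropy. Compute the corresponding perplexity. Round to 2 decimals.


Perplexity formula: PP = 2^H
H = 8.85
PP = 2^8.85
Decompose: 2^8.85 = 2^8 * 2^0.85
2^8 = 256, 2^0.85 ~ 1.8025009
PP ~ 256 * 1.8025009 = 461.4402304
Rounded to 2 decimals: 461.44

461.44


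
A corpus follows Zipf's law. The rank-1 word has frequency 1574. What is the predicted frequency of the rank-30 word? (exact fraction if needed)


Zipf's law: freq(rank) = f1 / rank
f1 = 1574, rank = 30
freq = 1574 / 30
GCD(1574, 30) = 2
Simplified: 787/15

787/15


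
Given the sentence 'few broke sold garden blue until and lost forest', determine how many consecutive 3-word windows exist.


Word trigrams from [9] words:
  Trigram 1: (few broke sold)
  Trigram 2: (broke sold garden)
  Trigram 3: (sold garden blue)
  Trigram 4: (garden blue until)
  Trigram 5: (blue until and)
  Trigram 6: (until and lost)
  Trigram 7: (and lost forest)
Total word trigrams: 9 - 2 = 7

7


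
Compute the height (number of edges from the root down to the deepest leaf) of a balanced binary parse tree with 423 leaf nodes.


In a balanced binary tree with n leaves the deepest leaf is ceil(log2(n)) edges below the root.
log2(423) = 8.7245
ceil(8.7245) = 9
height (edges) = 9

9


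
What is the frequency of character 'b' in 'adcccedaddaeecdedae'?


Scanning 'adcccedaddaeecdedae' for 'b':
  No matches found.
Total occurrences of 'b': 0

0


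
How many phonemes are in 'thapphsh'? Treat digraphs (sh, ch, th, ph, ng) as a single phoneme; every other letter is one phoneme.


Parsing 'thapphsh' greedily, digraphs first:
  'th' -> digraph (1 consonant phoneme) (phonemes so far: 1)
  'a' -> vowel phoneme (phonemes so far: 2)
  'p' -> consonant phoneme (phonemes so far: 3)
  'ph' -> digraph (1 consonant phoneme) (phonemes so far: 4)
  'sh' -> digraph (1 consonant phoneme) (phonemes so far: 5)
Total phonemes: 5

5


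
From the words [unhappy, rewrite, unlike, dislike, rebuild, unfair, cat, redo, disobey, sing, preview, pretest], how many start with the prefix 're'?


Checking each word for prefix 're':
  'unhappy' -> no (count: 0)
  'rewrite' -> YES, starts with 're' (count: 1)
  'unlike' -> no (count: 1)
  'dislike' -> no (count: 1)
  'rebuild' -> YES, starts with 're' (count: 2)
  'unfair' -> no (count: 2)
  'cat' -> no (count: 2)
  'redo' -> YES, starts with 're' (count: 3)
  'disobey' -> no (count: 3)
  'sing' -> no (count: 3)
  'preview' -> no (count: 3)
  'pretest' -> no (count: 3)
Total with prefix 're': 3

3


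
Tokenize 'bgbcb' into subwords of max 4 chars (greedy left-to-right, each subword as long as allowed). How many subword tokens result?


'bgbcb' has 5 characters.
Chunking with max size 4:
  Chunk 1: 'bgbc' (positions 0-3)
  Chunk 2: 'b' (positions 4-4)
Total chunks: ceil(5 / 4) = 2

2


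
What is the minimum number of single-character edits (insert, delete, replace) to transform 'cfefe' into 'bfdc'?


Building DP table for s1='cfefe' (len 5) and s2='bfdc' (len 4):
       b  f  d  c
    0  1  2  3  4
  c 1  1  2  3  3
  f 2  2  1  2  3
  e 3  3  2  2  3
  f 4  4  3  3  3
  e 5  5  4  4  4
Edit distance = dp[5][4] = 4

4


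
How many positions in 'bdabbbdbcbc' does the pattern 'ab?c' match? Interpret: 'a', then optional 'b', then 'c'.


Pattern: ab?c means 'a', then optional 'b', then 'c'.
Scanning 'bdabbbdbcbc' position-by-position:
  Pos 0: window 'bda' -> no
  Pos 1: window 'dab' -> no
  Pos 2: window 'abb' -> no
  Pos 3: window 'bbb' -> no
  Pos 4: window 'bbd' -> no
  Pos 5: window 'bdb' -> no
  Pos 6: window 'dbc' -> no
  Pos 7: window 'bcb' -> no
  Pos 8: window 'cbc' -> no
  Pos 9: window 'bc' -> no
  Pos 10: window 'c' -> no
Total matches: 0

0


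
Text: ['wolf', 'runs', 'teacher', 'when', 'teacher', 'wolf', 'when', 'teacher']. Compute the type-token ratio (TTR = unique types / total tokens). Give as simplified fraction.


Tokens: 8
Unique types: ('runs', 'teacher', 'when', 'wolf') = 4
TTR = 4/8
Simplify: divide both by 4 -> 1/2
TTR = 1/2

1/2


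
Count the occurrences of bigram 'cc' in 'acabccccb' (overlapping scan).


Scanning 'acabccccb' for bigram 'cc':
  Position 0: 'ac' -> no
  Position 1: 'ca' -> no
  Position 2: 'ab' -> no
  Position 3: 'bc' -> no
  Position 4: 'cc' -> MATCH
  Position 5: 'cc' -> MATCH
  Position 6: 'cc' -> MATCH
  Position 7: 'cb' -> no
Total matches: 3

3


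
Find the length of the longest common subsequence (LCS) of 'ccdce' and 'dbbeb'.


DP table for LCS of 'ccdce' and 'dbbeb':
       d  b  b  e  b
    0  0  0  0  0  0
  c 0  0  0  0  0  0
  c 0  0  0  0  0  0
  d 0  1  1  1  1  1
  c 0  1  1  1  1  1
  e 0  1  1  1  2  2
LCS: 'de'
LCS length = 2

2


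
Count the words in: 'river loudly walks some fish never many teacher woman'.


Counting words by splitting on spaces:
  Word 1: 'river'
  Word 2: 'loudly'
  Word 3: 'walks'
  Word 4: 'some'
  Word 5: 'fish'
  Word 6: 'never'
  Word 7: 'many'
  Word 8: 'teacher'
  Word 9: 'woman'
Total words: 9

9


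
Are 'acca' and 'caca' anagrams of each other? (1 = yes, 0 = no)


Sort characters of 'acca': 'aacc'
Sort characters of 'caca': 'aacc'
Sorted forms match -> they ARE anagrams
Result: 1

1


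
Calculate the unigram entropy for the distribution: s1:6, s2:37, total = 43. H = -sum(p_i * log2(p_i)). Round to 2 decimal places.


Computing entropy H = -sum(p_i * log2(p_i)):
  s1: p = 6/43 = 0.1395, -p*log2(p) = 0.3965
  s2: p = 37/43 = 0.8605, -p*log2(p) = 0.1866
H = sum of terms = 0.5831
Rounded to 2 decimals: 0.58

0.58


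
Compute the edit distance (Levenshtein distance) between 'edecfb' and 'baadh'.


Building DP table for s1='edecfb' (len 6) and s2='baadh' (len 5):
       b  a  a  d  h
    0  1  2  3  4  5
  e 1  1  2  3  4  5
  d 2  2  2  3  3  4
  e 3  3  3  3  4  4
  c 4  4  4  4  4  5
  f 5  5  5  5  5  5
  b 6  5  6  6  6  6
Edit distance = dp[6][5] = 6

6


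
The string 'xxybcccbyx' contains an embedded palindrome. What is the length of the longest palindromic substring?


Scanning 'xxybcccbyx' for palindromic substrings.
Substring at positions 1-9: 'xybcccbyx'.
Check: reverse('xybcccbyx') = 'xybcccbyx' -> palindrome confirmed.
Neighbouring characters ('x' / '-') break symmetry, so it cannot extend further.
No longer palindromic substring exists; longest length = 9

9


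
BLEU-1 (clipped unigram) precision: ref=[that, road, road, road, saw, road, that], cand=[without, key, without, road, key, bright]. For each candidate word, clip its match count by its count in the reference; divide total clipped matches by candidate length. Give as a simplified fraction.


Reference word counts: {'road': 4, 'saw': 1, 'that': 2}
Checking each candidate word (with clipping):
  'without' -> not in reference -> no match (matches: 0)
  'key' -> not in reference -> no match (matches: 0)
  'without' -> not in reference -> no match (matches: 0)
  'road' -> in reference (ref count 4, used 1/4) -> match (matches: 1)
  'key' -> not in reference -> no match (matches: 1)
  'bright' -> not in reference -> no match (matches: 1)
Clipped matches: 1, Candidate length: 6
Precision = 1/6

1/6


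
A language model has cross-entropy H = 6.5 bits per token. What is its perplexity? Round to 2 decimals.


Perplexity formula: PP = 2^H
H = 6.5
PP = 2^6.5
Decompose: 2^6.5 = 2^6 * 2^0.5 = 2^6 * sqrt(2)
2^6 = 64, sqrt(2) ~ 1.4142136
PP ~ 64 * 1.4142136 = 90.5096704
Rounded to 2 decimals: 90.51

90.51


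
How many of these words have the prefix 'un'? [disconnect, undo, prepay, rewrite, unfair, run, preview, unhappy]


Checking each word for prefix 'un':
  'disconnect' -> no (count: 0)
  'undo' -> YES, starts with 'un' (count: 1)
  'prepay' -> no (count: 1)
  'rewrite' -> no (count: 1)
  'unfair' -> YES, starts with 'un' (count: 2)
  'run' -> no (count: 2)
  'preview' -> no (count: 2)
  'unhappy' -> YES, starts with 'un' (count: 3)
Total with prefix 'un': 3

3


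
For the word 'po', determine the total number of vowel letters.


Scanning each character of 'po':
  Position 1: 'p' -> consonant (running count: 0)
  Position 2: 'o' -> vowel (running count: 1)
Total vowels: 1

1


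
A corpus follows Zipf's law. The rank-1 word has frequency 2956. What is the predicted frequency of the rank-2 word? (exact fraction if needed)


Zipf's law: freq(rank) = f1 / rank
f1 = 2956, rank = 2
freq = 2956 / 2
= 1478

1478


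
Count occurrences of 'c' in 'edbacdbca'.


Scanning 'edbacdbca' for 'c':
  Position 4: 'c' -> MATCH (count: 1)
  Position 7: 'c' -> MATCH (count: 2)
Total occurrences of 'c': 2

2


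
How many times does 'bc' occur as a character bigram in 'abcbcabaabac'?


Scanning 'abcbcabaabac' for bigram 'bc':
  Position 0: 'ab' -> no
  Position 1: 'bc' -> MATCH
  Position 2: 'cb' -> no
  Position 3: 'bc' -> MATCH
  Position 4: 'ca' -> no
  Position 5: 'ab' -> no
  Position 6: 'ba' -> no
  Position 7: 'aa' -> no
  Position 8: 'ab' -> no
  Position 9: 'ba' -> no
  Position 10: 'ac' -> no
Total matches: 2

2


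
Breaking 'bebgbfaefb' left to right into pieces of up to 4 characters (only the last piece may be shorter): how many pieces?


'bebgbfaefb' has 10 characters.
Chunking with max size 4:
  Chunk 1: 'bebg' (positions 0-3)
  Chunk 2: 'bfae' (positions 4-7)
  Chunk 3: 'fb' (positions 8-9)
Total chunks: ceil(10 / 4) = 3

3


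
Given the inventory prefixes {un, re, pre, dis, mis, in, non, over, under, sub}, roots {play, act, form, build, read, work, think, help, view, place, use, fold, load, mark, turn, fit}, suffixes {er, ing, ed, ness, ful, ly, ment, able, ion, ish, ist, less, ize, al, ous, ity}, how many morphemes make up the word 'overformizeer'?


Segmenting 'overformizeer' against the inventory:
  'over' -> prefix (morpheme 1)
  'form' -> root (morpheme 2)
  'ize' -> suffix (morpheme 3)
  'er' -> suffix (morpheme 4)
Total morphemes: 4

4


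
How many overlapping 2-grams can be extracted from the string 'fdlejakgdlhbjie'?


String 'fdlejakgdlhbjie' has length L = 15.
Number of overlapping n-grams = L - n + 1
Substituting: 15 - 2 + 1 = 14

14


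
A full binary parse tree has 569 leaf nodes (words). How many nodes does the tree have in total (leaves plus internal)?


Leaf nodes (terminals): 569
Internal nodes = n - 1 = 569 - 1 = 568
Total = leaves + internal = 569 + 568 = 1137

1137


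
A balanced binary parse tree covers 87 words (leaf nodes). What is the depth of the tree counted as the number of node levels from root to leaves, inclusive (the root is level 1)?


In a balanced binary tree with n leaves the deepest leaf is ceil(log2(n)) edges below the root,
so counting node levels inclusive of root and leaves gives ceil(log2(n)) + 1 levels.
log2(87) = 6.4429
ceil(6.4429) = 7
levels = 7 + 1 = 8

8


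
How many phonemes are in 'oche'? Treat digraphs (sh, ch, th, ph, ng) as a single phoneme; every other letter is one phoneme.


Parsing 'oche' greedily, digraphs first:
  'o' -> vowel phoneme (phonemes so far: 1)
  'ch' -> digraph (1 consonant phoneme) (phonemes so far: 2)
  'e' -> vowel phoneme (phonemes so far: 3)
Total phonemes: 3

3


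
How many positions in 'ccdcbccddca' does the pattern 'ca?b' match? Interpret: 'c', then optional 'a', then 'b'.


Pattern: ca?b means 'c', then optional 'a', then 'b'.
Scanning 'ccdcbccddca' position-by-position:
  Pos 0: window 'ccd' -> no
  Pos 1: window 'cdc' -> no
  Pos 2: window 'dcb' -> no
  Pos 3: window 'cbc' -> MATCH
  Pos 4: window 'bcc' -> no
  Pos 5: window 'ccd' -> no
  Pos 6: window 'cdd' -> no
  Pos 7: window 'ddc' -> no
  Pos 8: window 'dca' -> no
  Pos 9: window 'ca' -> no
  Pos 10: window 'a' -> no
Total matches: 1

1


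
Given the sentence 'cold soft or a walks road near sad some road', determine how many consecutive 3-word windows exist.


Word trigrams from [10] words:
  Trigram 1: (cold soft or)
  Trigram 2: (soft or a)
  Trigram 3: (or a walks)
  Trigram 4: (a walks road)
  Trigram 5: (walks road near)
  Trigram 6: (road near sad)
  Trigram 7: (near sad some)
  Trigram 8: (sad some road)
Total word trigrams: 10 - 2 = 8

8


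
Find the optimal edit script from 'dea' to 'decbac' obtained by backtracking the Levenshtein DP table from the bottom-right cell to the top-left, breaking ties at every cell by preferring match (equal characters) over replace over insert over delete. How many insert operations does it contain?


Edit distance = 3. Backtracking from cell (3, 6) with preference match > replace > insert > delete,
then listing the resulting alignment 'dea' -> 'decbac' left to right:
  Step 1: keep 'd'
  Step 2: keep 'e'
  Step 3: insert 'c' [insertion #1]
  Step 4: insert 'b' [insertion #2]
  Step 5: keep 'a'
  Step 6: insert 'c' [insertion #3]
Total insertions: 3

3


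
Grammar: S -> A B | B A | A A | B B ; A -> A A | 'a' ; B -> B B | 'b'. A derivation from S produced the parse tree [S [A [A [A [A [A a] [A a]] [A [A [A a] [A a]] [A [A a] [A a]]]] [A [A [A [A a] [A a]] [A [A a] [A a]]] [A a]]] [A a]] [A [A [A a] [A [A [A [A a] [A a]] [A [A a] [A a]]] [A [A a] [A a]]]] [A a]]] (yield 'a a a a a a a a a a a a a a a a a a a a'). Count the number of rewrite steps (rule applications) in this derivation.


Every bracketed nonterminal node [X ...] in the tree is produced by exactly one rule application.
Reading the tree off as a leftmost derivation:
  Step 1: S  =>  A A   (applied S -> A A)
  Step 2: A A  =>  A A A   (applied A -> A A)
  Step 3: A A A  =>  A A A A   (applied A -> A A)
  Step 4: A A A A  =>  A A A A A   (applied A -> A A)
  Step 5: A A A A A  =>  A A A A A A   (applied A -> A A)
  Step 6: A A A A A A  =>  a A A A A A   (applied A -> a)
  Step 7: a A A A A A  =>  a a A A A A   (applied A -> a)
  Step 8: a a A A A A  =>  a a A A A A A   (applied A -> A A)
  Step 9: a a A A A A A  =>  a a A A A A A A   (applied A -> A A)
  Step 10: a a A A A A A A  =>  a a a A A A A A   (applied A -> a)
  Step 11: a a a A A A A A  =>  a a a a A A A A   (applied A -> a)
  Step 12: a a a a A A A A  =>  a a a a A A A A A   (applied A -> A A)
  Step 13: a a a a A A A A A  =>  a a a a a A A A A   (applied A -> a)
  Step 14: a a a a a A A A A  =>  a a a a a a A A A   (applied A -> a)
  Step 15: a a a a a a A A A  =>  a a a a a a A A A A   (applied A -> A A)
  Step 16: a a a a a a A A A A  =>  a a a a a a A A A A A   (applied A -> A A)
  Step 17: a a a a a a A A A A A  =>  a a a a a a A A A A A A   (applied A -> A A)
  Step 18: a a a a a a A A A A A A  =>  a a a a a a a A A A A A   (applied A -> a)
  Step 19: a a a a a a a A A A A A  =>  a a a a a a a a A A A A   (applied A -> a)
  Step 20: a a a a a a a a A A A A  =>  a a a a a a a a A A A A A   (applied A -> A A)
  Step 21: a a a a a a a a A A A A A  =>  a a a a a a a a a A A A A   (applied A -> a)
  Step 22: a a a a a a a a a A A A A  =>  a a a a a a a a a a A A A   (applied A -> a)
  Step 23: a a a a a a a a a a A A A  =>  a a a a a a a a a a a A A   (applied A -> a)
  Step 24: a a a a a a a a a a a A A  =>  a a a a a a a a a a a a A   (applied A -> a)
  Step 25: a a a a a a a a a a a a A  =>  a a a a a a a a a a a a A A   (applied A -> A A)
  Step 26: a a a a a a a a a a a a A A  =>  a a a a a a a a a a a a A A A   (applied A -> A A)
  Step 27: a a a a a a a a a a a a A A A  =>  a a a a a a a a a a a a a A A   (applied A -> a)
  Step 28: a a a a a a a a a a a a a A A  =>  a a a a a a a a a a a a a A A A   (applied A -> A A)
  Step 29: a a a a a a a a a a a a a A A A  =>  a a a a a a a a a a a a a A A A A   (applied A -> A A)
  Step 30: a a a a a a a a a a a a a A A A A  =>  a a a a a a a a a a a a a A A A A A   (applied A -> A A)
  Step 31: a a a a a a a a a a a a a A A A A A  =>  a a a a a a a a a a a a a a A A A A   (applied A -> a)
  Step 32: a a a a a a a a a a a a a a A A A A  =>  a a a a a a a a a a a a a a a A A A   (applied A -> a)
  Step 33: a a a a a a a a a a a a a a a A A A  =>  a a a a a a a a a a a a a a a A A A A   (applied A -> A A)
  Step 34: a a a a a a a a a a a a a a a A A A A  =>  a a a a a a a a a a a a a a a a A A A   (applied A -> a)
  Step 35: a a a a a a a a a a a a a a a a A A A  =>  a a a a a a a a a a a a a a a a a A A   (applied A -> a)
  Step 36: a a a a a a a a a a a a a a a a a A A  =>  a a a a a a a a a a a a a a a a a A A A   (applied A -> A A)
  Step 37: a a a a a a a a a a a a a a a a a A A A  =>  a a a a a a a a a a a a a a a a a a A A   (applied A -> a)
  Step 38: a a a a a a a a a a a a a a a a a a A A  =>  a a a a a a a a a a a a a a a a a a a A   (applied A -> a)
  Step 39: a a a a a a a a a a a a a a a a a a a A  =>  a a a a a a a a a a a a a a a a a a a a   (applied A -> a)
Final yield: a a a a a a a a a a a a a a a a a a a a
Total rewrite steps: 39

39


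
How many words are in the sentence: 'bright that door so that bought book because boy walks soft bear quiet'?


Counting words by splitting on spaces:
  Word 1: 'bright'
  Word 2: 'that'
  Word 3: 'door'
  Word 4: 'so'
  Word 5: 'that'
  Word 6: 'bought'
  Word 7: 'book'
  Word 8: 'because'
  Word 9: 'boy'
  Word 10: 'walks'
  Word 11: 'soft'
  Word 12: 'bear'
  Word 13: 'quiet'
Total words: 13

13


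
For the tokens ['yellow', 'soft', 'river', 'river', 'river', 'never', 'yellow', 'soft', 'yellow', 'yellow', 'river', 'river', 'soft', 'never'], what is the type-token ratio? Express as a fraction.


Tokens: 14
Unique types: ('never', 'river', 'soft', 'yellow') = 4
TTR = 4/14
Simplify: divide both by 2 -> 2/7
TTR = 2/7

2/7


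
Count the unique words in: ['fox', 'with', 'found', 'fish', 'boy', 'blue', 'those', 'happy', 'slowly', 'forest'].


Listing all tokens and tracking unique types:
  Token 1: 'fox' -> NEW (unique so far: 1)
  Token 2: 'with' -> NEW (unique so far: 2)
  Token 3: 'found' -> NEW (unique so far: 3)
  Token 4: 'fish' -> NEW (unique so far: 4)
  Token 5: 'boy' -> NEW (unique so far: 5)
  Token 6: 'blue' -> NEW (unique so far: 6)
  Token 7: 'those' -> NEW (unique so far: 7)
  Token 8: 'happy' -> NEW (unique so far: 8)
  Token 9: 'slowly' -> NEW (unique so far: 9)
  Token 10: 'forest' -> NEW (unique so far: 10)
Unique types: ('blue', 'boy', 'fish', 'forest', 'found', 'fox', 'happy', 'slowly', 'those', 'with')
Vocabulary size: 10

10


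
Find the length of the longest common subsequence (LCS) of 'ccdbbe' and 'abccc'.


DP table for LCS of 'ccdbbe' and 'abccc':
       a  b  c  c  c
    0  0  0  0  0  0
  c 0  0  0  1  1  1
  c 0  0  0  1  2  2
  d 0  0  0  1  2  2
  b 0  0  1  1  2  2
  b 0  0  1  1  2  2
  e 0  0  1  1  2  2
LCS: 'cc'
LCS length = 2

2


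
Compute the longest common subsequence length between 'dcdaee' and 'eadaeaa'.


DP table for LCS of 'dcdaee' and 'eadaeaa':
       e  a  d  a  e  a  a
    0  0  0  0  0  0  0  0
  d 0  0  0  1  1  1  1  1
  c 0  0  0  1  1  1  1  1
  d 0  0  0  1  1  1  1  1
  a 0  0  1  1  2  2  2  2
  e 0  1  1  1  2  3  3  3
  e 0  1  1  1  2  3  3  3
LCS: 'dae'
LCS length = 3

3


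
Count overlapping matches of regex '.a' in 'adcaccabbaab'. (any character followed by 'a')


Pattern: .a means any character followed by 'a'.
Scanning 'adcaccabbaab' position-by-position:
  Pos 0: window 'ad' -> no
  Pos 1: window 'dc' -> no
  Pos 2: window 'ca' -> MATCH
  Pos 3: window 'ac' -> no
  Pos 4: window 'cc' -> no
  Pos 5: window 'ca' -> MATCH
  Pos 6: window 'ab' -> no
  Pos 7: window 'bb' -> no
  Pos 8: window 'ba' -> MATCH
  Pos 9: window 'aa' -> MATCH
  Pos 10: window 'ab' -> no
  Pos 11: window 'b' -> no
Total matches: 4

4


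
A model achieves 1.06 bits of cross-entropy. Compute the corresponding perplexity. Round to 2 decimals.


Perplexity formula: PP = 2^H
H = 1.06
PP = 2^1.06
Decompose: 2^1.06 = 2^1 * 2^0.06
2^1 = 2, 2^0.06 ~ 1.0424658
PP ~ 2 * 1.0424658 = 2.0849316
Rounded to 2 decimals: 2.08

2.08


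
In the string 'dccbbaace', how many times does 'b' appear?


Scanning 'dccbbaace' for 'b':
  Position 3: 'b' -> MATCH (count: 1)
  Position 4: 'b' -> MATCH (count: 2)
Total occurrences of 'b': 2

2


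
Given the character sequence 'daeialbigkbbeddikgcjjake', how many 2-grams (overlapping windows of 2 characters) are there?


String 'daeialbigkbbeddikgcjjake' has length L = 24.
Number of overlapping n-grams = L - n + 1
Substituting: 24 - 2 + 1 = 23

23


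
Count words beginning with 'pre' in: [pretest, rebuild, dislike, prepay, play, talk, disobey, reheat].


Checking each word for prefix 'pre':
  'pretest' -> YES, starts with 'pre' (count: 1)
  'rebuild' -> no (count: 1)
  'dislike' -> no (count: 1)
  'prepay' -> YES, starts with 'pre' (count: 2)
  'play' -> no (count: 2)
  'talk' -> no (count: 2)
  'disobey' -> no (count: 2)
  'reheat' -> no (count: 2)
Total with prefix 'pre': 2

2


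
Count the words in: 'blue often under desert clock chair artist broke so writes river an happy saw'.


Counting words by splitting on spaces:
  Word 1: 'blue'
  Word 2: 'often'
  Word 3: 'under'
  Word 4: 'desert'
  Word 5: 'clock'
  Word 6: 'chair'
  Word 7: 'artist'
  Word 8: 'broke'
  Word 9: 'so'
  Word 10: 'writes'
  Word 11: 'river'
  Word 12: 'an'
  Word 13: 'happy'
  Word 14: 'saw'
Total words: 14

14


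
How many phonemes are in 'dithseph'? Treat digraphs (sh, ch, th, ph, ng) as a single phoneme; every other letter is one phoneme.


Parsing 'dithseph' greedily, digraphs first:
  'd' -> consonant phoneme (phonemes so far: 1)
  'i' -> vowel phoneme (phonemes so far: 2)
  'th' -> digraph (1 consonant phoneme) (phonemes so far: 3)
  's' -> consonant phoneme (phonemes so far: 4)
  'e' -> vowel phoneme (phonemes so far: 5)
  'ph' -> digraph (1 consonant phoneme) (phonemes so far: 6)
Total phonemes: 6

6


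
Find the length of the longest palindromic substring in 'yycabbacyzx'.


Scanning 'yycabbacyzx' for palindromic substrings.
Substring at positions 1-8: 'ycabbacy'.
Check: reverse('ycabbacy') = 'ycabbacy' -> palindrome confirmed.
Neighbouring characters ('y' / 'z') break symmetry, so it cannot extend further.
No longer palindromic substring exists; longest length = 8

8
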